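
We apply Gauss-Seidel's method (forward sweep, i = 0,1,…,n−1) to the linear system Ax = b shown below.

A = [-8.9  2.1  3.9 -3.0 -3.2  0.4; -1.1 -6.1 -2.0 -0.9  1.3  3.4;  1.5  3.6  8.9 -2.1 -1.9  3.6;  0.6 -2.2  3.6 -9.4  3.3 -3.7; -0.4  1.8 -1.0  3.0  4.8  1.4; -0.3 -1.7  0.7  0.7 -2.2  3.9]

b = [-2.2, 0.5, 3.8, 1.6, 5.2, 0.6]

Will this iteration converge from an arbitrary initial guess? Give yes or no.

Write A = D+L+U with D = diag(-8.9, -6.1, 8.9, -9.4, 4.8, 3.9).
Gauss-Seidel: T = -(D+L)⁻¹U, row 0 first, T[0,4] = -(-3.2)/(-8.9) = -0.3596; later rows by forward substitution.
  T[0,:] = [+0.0000 +0.2360 +0.4382 -0.3371 -0.3596 +0.0449]
  T[1,:] = [+0.0000 -0.0425 -0.4069 -0.0868 +0.2780 +0.5493]
  T[2,:] = [+0.0000 -0.0226 +0.0907 +0.3279 +0.1617 -0.6342]
  T[3,:] = [+0.0000 +0.0164 +0.1579 +0.1244 +0.3250 -0.7622]
  T[4,:] = [+0.0000 +0.0207 +0.1093 -0.0050 -0.3036 -0.1497]
  T[5,:] = [+0.0000 +0.0124 -0.1266 -0.1477 -0.1651 +0.4091]
eigenvalue magnitudes: 0.8664, 0.3389, 0.1772, 0.0526, 0.0526, 0.0000.
spectral radius ρ = 0.8664; 0.8664 < 1: convergent.

yes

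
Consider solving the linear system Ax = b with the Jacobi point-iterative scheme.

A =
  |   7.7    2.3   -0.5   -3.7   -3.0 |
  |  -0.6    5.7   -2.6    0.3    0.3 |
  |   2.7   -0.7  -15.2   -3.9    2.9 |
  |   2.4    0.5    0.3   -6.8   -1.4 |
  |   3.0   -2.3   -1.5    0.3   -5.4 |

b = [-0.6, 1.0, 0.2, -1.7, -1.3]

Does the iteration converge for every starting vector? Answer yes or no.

yes

A = D + L + U where D = diag(7.7, 5.7, -15.2, -6.8, -5.4).
Jacobi T = -D⁻¹(L+U): T[4,1] = -(-2.3)/(-5.4) = -0.4259; T[4,4] = 0.
  T[0,:] = [+0.0000, -0.2987, +0.0649, +0.4805, +0.3896]
  T[1,:] = [+0.1053, +0.0000, +0.4561, -0.0526, -0.0526]
  T[2,:] = [+0.1776, -0.0461, +0.0000, -0.2566, +0.1908]
  T[3,:] = [+0.3529, +0.0735, +0.0441, +0.0000, -0.2059]
  T[4,:] = [+0.5556, -0.4259, -0.2778, +0.0556, +0.0000]
|roots of det(T-λI)|: 0.7001, 0.4534, 0.4534, 0.4440, 0.2373.
ρ = 0.7001; 0.7001 < 1: convergent.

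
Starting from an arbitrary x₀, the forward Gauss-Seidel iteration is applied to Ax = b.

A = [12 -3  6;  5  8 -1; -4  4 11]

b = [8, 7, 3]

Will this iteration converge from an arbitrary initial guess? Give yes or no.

yes

Split A = D + L + U, D = diag(12, 8, 11).
Gauss-Seidel: T = -(D+L)⁻¹U, row 0 first, T[0,2] = -(6)/(12) = -0.5000; later rows by forward substitution.
  T[0,:] = [+0.0000, +0.2500, -0.5000]
  T[1,:] = [+0.0000, -0.1562, +0.4375]
  T[2,:] = [+0.0000, +0.1477, -0.3409]
|λ(T)| sorted: 0.5191, 0.0219, 0.0000.
spectral radius ρ = 0.5191; 0.5191 < 1, so it converges for any x₀.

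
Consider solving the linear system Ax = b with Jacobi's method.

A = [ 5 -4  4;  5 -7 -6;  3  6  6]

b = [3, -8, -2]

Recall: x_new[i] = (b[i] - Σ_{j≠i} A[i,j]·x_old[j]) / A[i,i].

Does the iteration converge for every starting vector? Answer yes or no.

no

Write A = D+L+U with D = diag(5, -7, 6).
Jacobi: T = -D⁻¹(L+U), T[2,1] = -(6)/(6) = -1.0000; T[2,2] = 0.
  T[0,:] = [+0.0000  +0.8000  -0.8000]
  T[1,:] = [+0.7143  +0.0000  -0.8571]
  T[2,:] = [-0.5000  -1.0000  +0.0000]
eigenvalue magnitudes: 1.5546, 0.9040, 0.6506.
spectral radius ρ = 1.5546; 1.5546 > 1 ⇒ diverges.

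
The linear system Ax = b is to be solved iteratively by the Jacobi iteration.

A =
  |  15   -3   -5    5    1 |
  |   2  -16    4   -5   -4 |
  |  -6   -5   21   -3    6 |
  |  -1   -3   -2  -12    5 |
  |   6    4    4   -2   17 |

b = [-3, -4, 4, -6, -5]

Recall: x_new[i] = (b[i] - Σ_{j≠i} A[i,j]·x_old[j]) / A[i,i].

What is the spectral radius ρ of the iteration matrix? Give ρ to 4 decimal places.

0.8737

Write A = D+L+U with D = diag(15, -16, 21, -12, 17).
Jacobi T = -D⁻¹(L+U): T[3,0] = -(-1)/(-12) = -0.0833; T[3,3] = 0.
  T[0,:] = [+0.0000, +0.2000, +0.3333, -0.3333, -0.0667]
  T[1,:] = [+0.1250, +0.0000, +0.2500, -0.3125, -0.2500]
  T[2,:] = [+0.2857, +0.2381, +0.0000, +0.1429, -0.2857]
  T[3,:] = [-0.0833, -0.2500, -0.1667, +0.0000, +0.4167]
  T[4,:] = [-0.3529, -0.2353, -0.2353, +0.1176, +0.0000]
|λ(T)| sorted: 0.8737, 0.3560, 0.3560, 0.2253, 0.0505.
spectral radius ρ = 0.8737; 0.8737 < 1: convergent.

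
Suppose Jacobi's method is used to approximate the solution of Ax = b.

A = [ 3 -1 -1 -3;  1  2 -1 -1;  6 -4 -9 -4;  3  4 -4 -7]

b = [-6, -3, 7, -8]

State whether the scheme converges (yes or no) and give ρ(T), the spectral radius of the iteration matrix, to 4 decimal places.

no, ρ = 1.1245

Diagonal D = diag(3, 2, -9, -7); L, U strict lower/upper.
Jacobi: T = -D⁻¹(L+U), T[0,2] = -(-1)/(3) = +0.3333; T[0,0] = 0.
  T[0,:] = [+0.0000, +0.3333, +0.3333, +1.0000]
  T[1,:] = [-0.5000, +0.0000, +0.5000, +0.5000]
  T[2,:] = [+0.6667, -0.4444, +0.0000, -0.4444]
  T[3,:] = [+0.4286, +0.5714, -0.5714, +0.0000]
|roots of det(T-λI)|: 1.1245, 0.5646, 0.5646, 0.1476.
ρ = 1.1245; 1.1245 > 1: divergent.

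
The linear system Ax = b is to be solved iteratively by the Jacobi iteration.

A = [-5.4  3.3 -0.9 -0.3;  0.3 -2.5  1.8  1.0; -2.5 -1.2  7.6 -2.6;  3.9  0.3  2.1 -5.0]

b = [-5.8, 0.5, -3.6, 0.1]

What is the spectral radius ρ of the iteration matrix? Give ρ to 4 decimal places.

0.8893

Split A = D + L + U, D = diag(-5.4, -2.5, 7.6, -5).
Jacobi T = -D⁻¹(L+U): T[3,2] = -(2.1)/(-5) = +0.4200; T[3,3] = 0.
  T[0,:] = [+0.0000  +0.6111  -0.1667  -0.0556]
  T[1,:] = [+0.1200  +0.0000  +0.7200  +0.4000]
  T[2,:] = [+0.3289  +0.1579  +0.0000  +0.3421]
  T[3,:] = [+0.7800  +0.0600  +0.4200  +0.0000]
|roots of det(T-λI)|: 0.8893, 0.5803, 0.5803, 0.4576.
ρ = 0.8893; 0.8893 < 1 ⇒ converges.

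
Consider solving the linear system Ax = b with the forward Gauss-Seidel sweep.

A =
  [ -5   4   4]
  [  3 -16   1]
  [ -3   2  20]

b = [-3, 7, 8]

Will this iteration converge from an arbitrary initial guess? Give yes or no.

Diagonal D = diag(-5, -16, 20); L, U strict lower/upper.
Gauss-Seidel: T = -(D+L)⁻¹U, row 0 first, T[0,1] = -(4)/(-5) = +0.8000; later rows by forward substitution.
  T[0,:] = [+0.0000  +0.8000  +0.8000]
  T[1,:] = [+0.0000  +0.1500  +0.2125]
  T[2,:] = [+0.0000  +0.1050  +0.0988]
eigenvalue magnitudes: 0.2759, 0.0272, 0.0000.
spectral radius ρ = 0.2759; 0.2759 < 1 ⇒ converges.

yes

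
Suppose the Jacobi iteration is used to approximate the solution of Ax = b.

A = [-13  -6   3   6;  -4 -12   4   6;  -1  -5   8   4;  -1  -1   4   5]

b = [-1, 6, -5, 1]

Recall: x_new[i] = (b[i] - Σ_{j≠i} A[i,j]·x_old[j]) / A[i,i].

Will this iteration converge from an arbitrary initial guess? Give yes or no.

no

A = D + L + U where D = diag(-13, -12, 8, 5).
Jacobi: T = -D⁻¹(L+U), T[3,0] = -(-1)/(5) = +0.2000; T[3,3] = 0.
  T[0,:] = [+0.0000 -0.4615 +0.2308 +0.4615]
  T[1,:] = [-0.3333 +0.0000 +0.3333 +0.5000]
  T[2,:] = [+0.1250 +0.6250 +0.0000 -0.5000]
  T[3,:] = [+0.2000 +0.2000 -0.8000 +0.0000]
eigenvalue magnitudes: 1.1991, 0.5249, 0.5249, 0.1746.
spectral radius ρ = 1.1991; 1.1991 > 1, so it fails to converge.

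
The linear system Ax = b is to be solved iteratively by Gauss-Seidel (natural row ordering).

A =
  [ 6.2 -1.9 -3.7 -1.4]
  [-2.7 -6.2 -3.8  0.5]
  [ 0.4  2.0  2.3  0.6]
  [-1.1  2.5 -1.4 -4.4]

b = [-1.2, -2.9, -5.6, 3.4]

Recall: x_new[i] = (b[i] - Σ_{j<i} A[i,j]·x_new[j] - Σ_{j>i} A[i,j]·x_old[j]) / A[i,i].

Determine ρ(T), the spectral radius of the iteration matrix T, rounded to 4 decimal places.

0.8440

Write A = D+L+U with D = diag(6.2, -6.2, 2.3, -4.4).
Gauss-Seidel: T = -(D+L)⁻¹U, row 0 first, T[0,2] = -(-3.7)/(6.2) = +0.5968; later rows by forward substitution.
  T[0,:] = [+0.0000 +0.3065 +0.5968 +0.2258]
  T[1,:] = [+0.0000 -0.1335 -0.8728 -0.0177]
  T[2,:] = [+0.0000 +0.0628 +0.6552 -0.2848]
  T[3,:] = [+0.0000 -0.1724 -0.8536 +0.0241]
eigenvalue magnitudes: 0.8440, 0.3408, 0.0426, 0.0000.
ρ = 0.8440; 0.8440 < 1, so it converges for any x₀.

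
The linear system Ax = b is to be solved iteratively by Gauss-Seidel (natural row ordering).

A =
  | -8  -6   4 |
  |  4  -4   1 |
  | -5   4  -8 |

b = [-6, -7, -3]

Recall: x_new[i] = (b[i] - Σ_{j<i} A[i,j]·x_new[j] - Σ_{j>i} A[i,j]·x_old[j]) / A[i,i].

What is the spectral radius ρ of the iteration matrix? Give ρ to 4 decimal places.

Let D = diag(-8, -4, -8); L, U the strict triangles.
T_GS = -(D+L)⁻¹U: row 0 first, T[0,2] = -(4)/(-8) = +0.5000; later rows by forward substitution.
  T[0,:] = [+0.0000  -0.7500  +0.5000]
  T[1,:] = [+0.0000  -0.7500  +0.7500]
  T[2,:] = [+0.0000  +0.0938  +0.0625]
eigenvalue magnitudes: 0.8289, 0.1414, 0.0000.
ρ(T) = max|λ| = 0.8289; 0.8289 < 1: convergent.

0.8289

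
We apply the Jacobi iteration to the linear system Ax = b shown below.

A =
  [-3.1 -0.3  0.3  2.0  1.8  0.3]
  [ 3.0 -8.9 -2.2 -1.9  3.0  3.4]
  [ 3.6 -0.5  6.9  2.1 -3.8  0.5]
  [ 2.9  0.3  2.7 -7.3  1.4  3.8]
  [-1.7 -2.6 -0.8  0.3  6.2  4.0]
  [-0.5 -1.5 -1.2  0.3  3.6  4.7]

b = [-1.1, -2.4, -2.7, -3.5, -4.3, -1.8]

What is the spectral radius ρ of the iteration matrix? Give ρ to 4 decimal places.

Let D = diag(-3.1, -8.9, 6.9, -7.3, 6.2, 4.7); L, U the strict triangles.
Jacobi: T = -D⁻¹(L+U), T[2,5] = -(0.5)/(6.9) = -0.0725; T[2,2] = 0.
  T[0,:] = [+0.0000 -0.0968 +0.0968 +0.6452 +0.5806 +0.0968]
  T[1,:] = [+0.3371 +0.0000 -0.2472 -0.2135 +0.3371 +0.3820]
  T[2,:] = [-0.5217 +0.0725 +0.0000 -0.3043 +0.5507 -0.0725]
  T[3,:] = [+0.3973 +0.0411 +0.3699 +0.0000 +0.1918 +0.5205]
  T[4,:] = [+0.2742 +0.4194 +0.1290 -0.0484 +0.0000 -0.6452]
  T[5,:] = [+0.1064 +0.3191 +0.2553 -0.0638 -0.7660 +0.0000]
|eigenvalues of T|: 1.1486, 0.8113, 0.5916, 0.5916, 0.5283, 0.3603.
spectral radius ρ = 1.1486; 1.1486 > 1, so it fails to converge.

1.1486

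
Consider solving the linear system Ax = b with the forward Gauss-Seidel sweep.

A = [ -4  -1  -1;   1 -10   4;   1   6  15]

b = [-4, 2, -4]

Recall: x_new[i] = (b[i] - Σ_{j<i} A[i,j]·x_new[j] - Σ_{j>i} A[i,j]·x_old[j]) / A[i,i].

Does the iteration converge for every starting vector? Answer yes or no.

yes

Write A = D+L+U with D = diag(-4, -10, 15).
GS T = -(D+L)⁻¹U: row 0 first, T[0,1] = -(-1)/(-4) = -0.2500; later rows by forward substitution.
  T[0,:] = [+0.0000  -0.2500  -0.2500]
  T[1,:] = [+0.0000  -0.0250  +0.3750]
  T[2,:] = [+0.0000  +0.0267  -0.1333]
eigenvalue magnitudes: 0.1929, 0.0346, 0.0000.
spectral radius ρ = 0.1929; 0.1929 < 1, so it converges for any x₀.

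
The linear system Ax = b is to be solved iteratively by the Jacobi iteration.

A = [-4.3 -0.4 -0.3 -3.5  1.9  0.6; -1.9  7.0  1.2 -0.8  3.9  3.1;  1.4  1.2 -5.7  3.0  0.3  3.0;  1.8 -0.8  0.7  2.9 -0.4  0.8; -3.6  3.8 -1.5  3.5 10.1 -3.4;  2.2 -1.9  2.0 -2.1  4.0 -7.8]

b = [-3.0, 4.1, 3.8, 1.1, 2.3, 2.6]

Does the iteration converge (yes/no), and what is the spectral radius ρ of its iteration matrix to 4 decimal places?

no, ρ = 1.2536

Write A = D+L+U with D = diag(-4.3, 7, -5.7, 2.9, 10.1, -7.8).
Jacobi T = -D⁻¹(L+U): T[2,1] = -(1.2)/(-5.7) = +0.2105; T[2,2] = 0.
  T[0,:] = [+0.0000, -0.0930, -0.0698, -0.8140, +0.4419, +0.1395]
  T[1,:] = [+0.2714, +0.0000, -0.1714, +0.1143, -0.5571, -0.4429]
  T[2,:] = [+0.2456, +0.2105, +0.0000, +0.5263, +0.0526, +0.5263]
  T[3,:] = [-0.6207, +0.2759, -0.2414, +0.0000, +0.1379, -0.2759]
  T[4,:] = [+0.3564, -0.3762, +0.1485, -0.3465, +0.0000, +0.3366]
  T[5,:] = [+0.2821, -0.2436, +0.2564, -0.2692, +0.5128, +0.0000]
moduli |λ_i(T)| = 1.2536, 0.7713, 0.4961, 0.2712, 0.2712, 0.2409.
ρ = 1.2536; 1.2536 > 1 ⇒ diverges.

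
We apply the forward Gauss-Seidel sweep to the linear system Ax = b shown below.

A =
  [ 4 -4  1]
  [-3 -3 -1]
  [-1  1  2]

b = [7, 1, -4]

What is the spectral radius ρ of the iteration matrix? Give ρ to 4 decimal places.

0.8977

Let D = diag(4, -3, 2); L, U the strict triangles.
Gauss-Seidel: T = -(D+L)⁻¹U, row 0 first, T[0,1] = -(-4)/(4) = +1.0000; later rows by forward substitution.
  T[0,:] = [+0.0000 +1.0000 -0.2500]
  T[1,:] = [+0.0000 -1.0000 -0.0833]
  T[2,:] = [+0.0000 +1.0000 -0.0833]
moduli |λ_i(T)| = 0.8977, 0.1857, 0.0000.
ρ = 0.8977; 0.8977 < 1, so it converges for any x₀.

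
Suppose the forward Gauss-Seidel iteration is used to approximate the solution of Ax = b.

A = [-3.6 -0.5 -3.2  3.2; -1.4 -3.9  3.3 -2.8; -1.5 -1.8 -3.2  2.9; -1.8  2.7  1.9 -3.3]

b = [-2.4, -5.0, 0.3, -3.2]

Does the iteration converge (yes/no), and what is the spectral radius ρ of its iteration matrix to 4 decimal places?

Split A = D + L + U, D = diag(-3.6, -3.9, -3.2, -3.3).
Gauss-Seidel: T = -(D+L)⁻¹U, row 0 first, T[0,1] = -(-0.5)/(-3.6) = -0.1389; later rows by forward substitution.
  T[0,:] = [+0.0000 -0.1389 -0.8889 +0.8889]
  T[1,:] = [+0.0000 +0.0499 +1.1652 -1.0370]
  T[2,:] = [+0.0000 +0.0371 -0.2388 +1.0729]
  T[3,:] = [+0.0000 +0.1379 +1.3007 -0.7156]
moduli |λ_i(T)| = 1.6103, 0.7536, 0.0479, 0.0000.
ρ(T) = max|λ| = 1.6103; 1.6103 > 1, so it fails to converge.

no, ρ = 1.6103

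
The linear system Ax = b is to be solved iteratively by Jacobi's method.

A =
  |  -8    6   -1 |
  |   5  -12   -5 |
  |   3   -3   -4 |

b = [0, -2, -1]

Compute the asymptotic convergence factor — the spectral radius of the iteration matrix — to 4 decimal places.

Diagonal D = diag(-8, -12, -4); L, U strict lower/upper.
T_J = -D⁻¹(L+U): T[0,1] = -(6)/(-8) = +0.7500; T[0,0] = 0.
  T[0,:] = [+0.0000  +0.7500  -0.1250]
  T[1,:] = [+0.4167  +0.0000  -0.4167]
  T[2,:] = [+0.7500  -0.7500  +0.0000]
moduli |λ_i(T)| = 0.8694, 0.4740, 0.4740.
ρ = 0.8694; 0.8694 < 1: convergent.

0.8694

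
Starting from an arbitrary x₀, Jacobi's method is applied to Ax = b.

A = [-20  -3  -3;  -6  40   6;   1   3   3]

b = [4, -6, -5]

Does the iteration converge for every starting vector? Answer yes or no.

yes

Split A = D + L + U, D = diag(-20, 40, 3).
Jacobi T = -D⁻¹(L+U): T[2,1] = -(3)/(3) = -1.0000; T[2,2] = 0.
  T[0,:] = [+0.0000, -0.1500, -0.1500]
  T[1,:] = [+0.1500, +0.0000, -0.1500]
  T[2,:] = [-0.3333, -1.0000, +0.0000]
|roots of det(T-λI)|: 0.4585, 0.3701, 0.0884.
ρ = 0.4585; 0.4585 < 1, so it converges for any x₀.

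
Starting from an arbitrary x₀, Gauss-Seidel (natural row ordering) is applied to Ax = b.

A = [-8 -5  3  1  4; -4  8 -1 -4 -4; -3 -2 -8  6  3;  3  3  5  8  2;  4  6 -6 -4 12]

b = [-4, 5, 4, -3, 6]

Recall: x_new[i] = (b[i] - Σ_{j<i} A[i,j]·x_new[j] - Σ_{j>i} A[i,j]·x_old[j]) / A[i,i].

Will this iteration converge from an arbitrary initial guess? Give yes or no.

Split A = D + L + U, D = diag(-8, 8, -8, 8, 12).
GS T = -(D+L)⁻¹U: row 0 first, T[0,1] = -(-5)/(-8) = -0.6250; later rows by forward substitution.
  T[0,:] = [+0.0000 -0.6250 +0.3750 +0.1250 +0.5000]
  T[1,:] = [+0.0000 -0.3125 +0.3125 +0.5625 +0.7500]
  T[2,:] = [+0.0000 +0.3125 -0.2188 +0.5625 +0.0000]
  T[3,:] = [+0.0000 +0.1562 -0.1211 -0.6094 -0.7188]
  T[4,:] = [+0.0000 +0.5729 -0.4310 -0.2448 -0.7812]
|roots of det(T-λI)|: 1.5226, 0.5063, 0.0796, 0.0796, 0.0000.
ρ = 1.5226; 1.5226 > 1: divergent.

no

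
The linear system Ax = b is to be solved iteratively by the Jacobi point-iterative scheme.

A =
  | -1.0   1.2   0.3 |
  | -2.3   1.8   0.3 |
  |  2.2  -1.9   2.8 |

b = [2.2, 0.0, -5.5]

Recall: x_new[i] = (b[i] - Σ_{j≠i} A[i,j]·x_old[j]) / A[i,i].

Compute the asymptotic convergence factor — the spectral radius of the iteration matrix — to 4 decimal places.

1.2340

Let D = diag(-1, 1.8, 2.8); L, U the strict triangles.
T_J = -D⁻¹(L+U): T[2,1] = -(-1.9)/(2.8) = +0.6786; T[2,2] = 0.
  T[0,:] = [+0.0000  +1.2000  +0.3000]
  T[1,:] = [+1.2778  +0.0000  -0.1667]
  T[2,:] = [-0.7857  +0.6786  +0.0000]
moduli |λ_i(T)| = 1.2340, 0.8232, 0.4108.
spectral radius ρ = 1.2340; 1.2340 > 1, so it fails to converge.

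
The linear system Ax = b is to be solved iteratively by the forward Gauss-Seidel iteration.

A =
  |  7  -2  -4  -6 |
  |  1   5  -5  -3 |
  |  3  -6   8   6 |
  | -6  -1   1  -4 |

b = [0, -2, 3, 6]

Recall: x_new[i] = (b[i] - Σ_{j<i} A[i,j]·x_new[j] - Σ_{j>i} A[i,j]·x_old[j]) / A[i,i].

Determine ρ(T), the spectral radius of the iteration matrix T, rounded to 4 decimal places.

Diagonal D = diag(7, 5, 8, -4); L, U strict lower/upper.
GS T = -(D+L)⁻¹U: row 0 first, T[0,3] = -(-6)/(7) = +0.8571; later rows by forward substitution.
  T[0,:] = [+0.0000, +0.2857, +0.5714, +0.8571]
  T[1,:] = [+0.0000, -0.0571, +0.8857, +0.4286]
  T[2,:] = [+0.0000, -0.1500, +0.4500, -0.7500]
  T[3,:] = [+0.0000, -0.4518, -0.9661, -1.5804]
|roots of det(T-λI)|: 1.6925, 0.7562, 0.2512, 0.0000.
ρ = 1.6925; 1.6925 > 1 ⇒ diverges.

1.6925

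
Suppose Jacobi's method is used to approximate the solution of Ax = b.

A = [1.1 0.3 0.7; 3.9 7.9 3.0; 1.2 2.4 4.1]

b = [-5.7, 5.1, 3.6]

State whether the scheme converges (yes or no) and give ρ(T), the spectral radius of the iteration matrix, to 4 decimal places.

A = D + L + U where D = diag(1.1, 7.9, 4.1).
Jacobi: T = -D⁻¹(L+U), T[1,0] = -(3.9)/(7.9) = -0.4937; T[1,1] = 0.
  T[0,:] = [+0.0000 -0.2727 -0.6364]
  T[1,:] = [-0.4937 +0.0000 -0.3797]
  T[2,:] = [-0.2927 -0.5854 +0.0000]
moduli |λ_i(T)| = 0.8860, 0.4917, 0.4917.
ρ(T) = max|λ| = 0.8860; 0.8860 < 1, so it converges for any x₀.

yes, ρ = 0.8860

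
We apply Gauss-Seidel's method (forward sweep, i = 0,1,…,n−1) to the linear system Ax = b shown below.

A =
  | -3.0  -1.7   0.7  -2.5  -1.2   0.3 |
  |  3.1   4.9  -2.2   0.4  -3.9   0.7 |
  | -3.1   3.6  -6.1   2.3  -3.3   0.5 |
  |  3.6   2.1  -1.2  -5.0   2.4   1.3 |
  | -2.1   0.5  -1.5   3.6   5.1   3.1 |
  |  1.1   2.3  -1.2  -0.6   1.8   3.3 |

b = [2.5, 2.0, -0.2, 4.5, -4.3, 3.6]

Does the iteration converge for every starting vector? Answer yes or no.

no

Let D = diag(-3, 4.9, -6.1, -5, 5.1, 3.3); L, U the strict triangles.
Gauss-Seidel: T = -(D+L)⁻¹U, row 0 first, T[0,4] = -(-1.2)/(-3) = -0.4000; later rows by forward substitution.
  T[0,:] = [+0.0000 -0.5667 +0.2333 -0.8333 -0.4000 +0.1000]
  T[1,:] = [+0.0000 +0.3585 +0.3014 +0.4456 +1.0490 -0.2061]
  T[2,:] = [+0.0000 +0.4996 +0.0593 +1.0635 +0.2814 -0.0905]
  T[3,:] = [+0.0000 -0.3773 +0.2803 -0.6681 +0.5650 +0.2671]
  T[4,:] = [+0.0000 +0.1448 -0.1139 +0.3976 -0.5836 -0.7617]
  T[5,:] = [+0.0000 -0.0269 -0.1532 +0.0156 -0.0744 +0.5414]
|roots of det(T-λI)|: 1.3977, 0.8551, 0.2192, 0.2192, 0.1625, 0.0000.
ρ = 1.3977; 1.3977 > 1, so it fails to converge.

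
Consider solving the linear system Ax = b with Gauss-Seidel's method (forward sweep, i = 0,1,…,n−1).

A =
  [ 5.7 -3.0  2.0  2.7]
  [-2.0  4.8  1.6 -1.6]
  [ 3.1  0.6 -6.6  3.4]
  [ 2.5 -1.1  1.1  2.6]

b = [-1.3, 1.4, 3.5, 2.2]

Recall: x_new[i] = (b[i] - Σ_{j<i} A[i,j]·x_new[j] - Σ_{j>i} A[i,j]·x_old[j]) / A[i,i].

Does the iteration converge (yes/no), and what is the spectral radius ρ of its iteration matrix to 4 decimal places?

Diagonal D = diag(5.7, 4.8, -6.6, 2.6); L, U strict lower/upper.
Gauss-Seidel: T = -(D+L)⁻¹U, row 0 first, T[0,3] = -(2.7)/(5.7) = -0.4737; later rows by forward substitution.
  T[0,:] = [+0.0000  +0.5263  -0.3509  -0.4737]
  T[1,:] = [+0.0000  +0.2193  -0.4795  +0.1360]
  T[2,:] = [+0.0000  +0.2671  -0.2084  +0.3050]
  T[3,:] = [+0.0000  -0.5263  +0.2227  +0.3839]
|roots of det(T-λI)|: 0.5322, 0.4041, 0.4041, 0.0000.
ρ = 0.5322; 0.5322 < 1 ⇒ converges.

yes, ρ = 0.5322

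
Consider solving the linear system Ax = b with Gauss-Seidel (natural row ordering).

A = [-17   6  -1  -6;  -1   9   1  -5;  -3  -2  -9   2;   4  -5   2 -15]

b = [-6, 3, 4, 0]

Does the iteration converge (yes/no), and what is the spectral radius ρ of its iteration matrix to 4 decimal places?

Diagonal D = diag(-17, 9, -9, -15); L, U strict lower/upper.
Gauss-Seidel: T = -(D+L)⁻¹U, row 0 first, T[0,3] = -(-6)/(-17) = -0.3529; later rows by forward substitution.
  T[0,:] = [+0.0000  +0.3529  -0.0588  -0.3529]
  T[1,:] = [+0.0000  +0.0392  -0.1176  +0.5163]
  T[2,:] = [+0.0000  -0.1264  +0.0458  +0.2251]
  T[3,:] = [+0.0000  +0.0642  +0.0296  -0.2362]
|roots of det(T-λI)|: 0.3672, 0.1810, 0.0350, 0.0000.
ρ(T) = max|λ| = 0.3672; 0.3672 < 1 ⇒ converges.

yes, ρ = 0.3672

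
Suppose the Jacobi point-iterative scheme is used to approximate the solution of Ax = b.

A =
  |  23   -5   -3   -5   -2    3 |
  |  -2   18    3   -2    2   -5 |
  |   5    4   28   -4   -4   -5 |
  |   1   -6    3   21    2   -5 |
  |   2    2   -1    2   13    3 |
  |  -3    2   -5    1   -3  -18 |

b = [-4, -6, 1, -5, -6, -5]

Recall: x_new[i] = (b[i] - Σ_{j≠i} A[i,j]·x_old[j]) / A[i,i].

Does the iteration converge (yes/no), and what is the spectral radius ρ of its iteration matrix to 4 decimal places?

yes, ρ = 0.5128

Diagonal D = diag(23, 18, 28, 21, 13, -18); L, U strict lower/upper.
Jacobi: T = -D⁻¹(L+U), T[0,3] = -(-5)/(23) = +0.2174; T[0,0] = 0.
  T[0,:] = [+0.0000  +0.2174  +0.1304  +0.2174  +0.0870  -0.1304]
  T[1,:] = [+0.1111  +0.0000  -0.1667  +0.1111  -0.1111  +0.2778]
  T[2,:] = [-0.1786  -0.1429  +0.0000  +0.1429  +0.1429  +0.1786]
  T[3,:] = [-0.0476  +0.2857  -0.1429  +0.0000  -0.0952  +0.2381]
  T[4,:] = [-0.1538  -0.1538  +0.0769  -0.1538  +0.0000  -0.2308]
  T[5,:] = [-0.1667  +0.1111  -0.2778  +0.0556  -0.1667  +0.0000]
|λ(T)| sorted: 0.5128, 0.3156, 0.3156, 0.2780, 0.2780, 0.0606.
ρ = 0.5128; 0.5128 < 1, so it converges for any x₀.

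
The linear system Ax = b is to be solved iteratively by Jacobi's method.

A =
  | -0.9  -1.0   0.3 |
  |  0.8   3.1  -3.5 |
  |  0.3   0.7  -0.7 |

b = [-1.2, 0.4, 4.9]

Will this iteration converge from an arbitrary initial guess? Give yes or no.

no

Split A = D + L + U, D = diag(-0.9, 3.1, -0.7).
Jacobi T = -D⁻¹(L+U): T[0,1] = -(-1)/(-0.9) = -1.1111; T[0,0] = 0.
  T[0,:] = [+0.0000  -1.1111  +0.3333]
  T[1,:] = [-0.2581  +0.0000  +1.1290]
  T[2,:] = [+0.4286  +1.0000  +0.0000]
|λ(T)| sorted: 1.4141, 0.9497, 0.4644.
spectral radius ρ = 1.4141; 1.4141 > 1: divergent.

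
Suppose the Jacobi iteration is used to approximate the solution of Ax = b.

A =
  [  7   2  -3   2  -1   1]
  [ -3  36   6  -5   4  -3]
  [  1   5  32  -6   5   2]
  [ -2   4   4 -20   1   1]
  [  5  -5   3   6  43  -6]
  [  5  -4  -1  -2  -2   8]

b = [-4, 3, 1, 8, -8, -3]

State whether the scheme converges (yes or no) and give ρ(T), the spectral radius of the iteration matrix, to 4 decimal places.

Diagonal D = diag(7, 36, 32, -20, 43, 8); L, U strict lower/upper.
Jacobi T = -D⁻¹(L+U): T[0,3] = -(2)/(7) = -0.2857; T[0,0] = 0.
  T[0,:] = [+0.0000  -0.2857  +0.4286  -0.2857  +0.1429  -0.1429]
  T[1,:] = [+0.0833  +0.0000  -0.1667  +0.1389  -0.1111  +0.0833]
  T[2,:] = [-0.0312  -0.1562  +0.0000  +0.1875  -0.1562  -0.0625]
  T[3,:] = [-0.1000  +0.2000  +0.2000  +0.0000  +0.0500  +0.0500]
  T[4,:] = [-0.1163  +0.1163  -0.0698  -0.1395  +0.0000  +0.1395]
  T[5,:] = [-0.6250  +0.5000  +0.1250  +0.2500  +0.2500  +0.0000]
moduli |λ_i(T)| = 0.5017, 0.4056, 0.2292, 0.1830, 0.1830, 0.1460.
ρ(T) = max|λ| = 0.5017; 0.5017 < 1, so it converges for any x₀.

yes, ρ = 0.5017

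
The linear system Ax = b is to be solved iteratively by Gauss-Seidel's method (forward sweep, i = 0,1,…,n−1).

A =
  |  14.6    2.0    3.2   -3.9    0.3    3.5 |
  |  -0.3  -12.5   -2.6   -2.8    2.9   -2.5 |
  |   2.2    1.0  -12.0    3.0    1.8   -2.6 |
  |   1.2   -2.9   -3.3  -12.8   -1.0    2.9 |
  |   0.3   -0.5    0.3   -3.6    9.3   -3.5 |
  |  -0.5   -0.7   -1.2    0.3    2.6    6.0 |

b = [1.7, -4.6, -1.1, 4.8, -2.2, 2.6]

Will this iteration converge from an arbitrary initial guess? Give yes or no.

yes

Diagonal D = diag(14.6, -12.5, -12, -12.8, 9.3, 6); L, U strict lower/upper.
GS T = -(D+L)⁻¹U: row 0 first, T[0,3] = -(-3.9)/(14.6) = +0.2671; later rows by forward substitution.
  T[0,:] = [+0.0000  -0.1370  -0.2192  +0.2671  -0.0205  -0.2397]
  T[1,:] = [+0.0000  +0.0033  -0.2027  -0.2304  +0.2325  -0.1942]
  T[2,:] = [+0.0000  -0.0248  -0.0571  +0.2798  +0.1656  -0.2768]
  T[3,:] = [+0.0000  -0.0072  +0.0401  +0.0051  -0.1754  +0.3195]
  T[4,:] = [+0.0000  +0.0026  +0.0135  -0.0280  -0.0601  +0.5062]
  T[5,:] = [+0.0000  -0.0168  -0.0612  +0.0632  +0.0933  -0.3333]
|eigenvalues of T|: 0.5884, 0.1316, 0.0987, 0.0987, 0.0231, 0.0000.
spectral radius ρ = 0.5884; 0.5884 < 1, so it converges for any x₀.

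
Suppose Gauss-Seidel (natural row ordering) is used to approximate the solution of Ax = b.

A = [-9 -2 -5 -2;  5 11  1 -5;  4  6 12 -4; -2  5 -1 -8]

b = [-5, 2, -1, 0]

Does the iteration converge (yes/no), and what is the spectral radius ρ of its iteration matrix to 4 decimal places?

yes, ρ = 0.5999

Let D = diag(-9, 11, 12, -8); L, U the strict triangles.
T_GS = -(D+L)⁻¹U: row 0 first, T[0,1] = -(-2)/(-9) = -0.2222; later rows by forward substitution.
  T[0,:] = [+0.0000, -0.2222, -0.5556, -0.2222]
  T[1,:] = [+0.0000, +0.1010, +0.1616, +0.5556]
  T[2,:] = [+0.0000, +0.0236, +0.1044, +0.1296]
  T[3,:] = [+0.0000, +0.1157, +0.2269, +0.3866]
|λ(T)| sorted: 0.5999, 0.0571, 0.0491, 0.0000.
ρ(T) = max|λ| = 0.5999; 0.5999 < 1: convergent.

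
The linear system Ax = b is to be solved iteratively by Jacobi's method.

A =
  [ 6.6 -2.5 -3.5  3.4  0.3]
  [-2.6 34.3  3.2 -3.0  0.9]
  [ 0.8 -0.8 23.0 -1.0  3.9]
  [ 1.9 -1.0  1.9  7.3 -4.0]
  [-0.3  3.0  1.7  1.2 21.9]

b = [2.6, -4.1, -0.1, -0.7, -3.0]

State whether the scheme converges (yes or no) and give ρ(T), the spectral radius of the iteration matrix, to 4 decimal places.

yes, ρ = 0.4607

A = D + L + U where D = diag(6.6, 34.3, 23, 7.3, 21.9).
Jacobi T = -D⁻¹(L+U): T[1,0] = -(-2.6)/(34.3) = +0.0758; T[1,1] = 0.
  T[0,:] = [+0.0000  +0.3788  +0.5303  -0.5152  -0.0455]
  T[1,:] = [+0.0758  +0.0000  -0.0933  +0.0875  -0.0262]
  T[2,:] = [-0.0348  +0.0348  +0.0000  +0.0435  -0.1696]
  T[3,:] = [-0.2603  +0.1370  -0.2603  +0.0000  +0.5479]
  T[4,:] = [+0.0137  -0.1370  -0.0776  -0.0548  +0.0000]
|eigenvalues of T|: 0.4607, 0.2788, 0.2788, 0.1904, 0.1161.
spectral radius ρ = 0.4607; 0.4607 < 1 ⇒ converges.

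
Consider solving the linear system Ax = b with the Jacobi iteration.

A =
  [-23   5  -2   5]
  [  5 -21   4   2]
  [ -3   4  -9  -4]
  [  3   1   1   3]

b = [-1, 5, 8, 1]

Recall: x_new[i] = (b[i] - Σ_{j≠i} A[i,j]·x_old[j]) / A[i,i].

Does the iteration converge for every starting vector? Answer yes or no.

A = D + L + U where D = diag(-23, -21, -9, 3).
Jacobi: T = -D⁻¹(L+U), T[1,2] = -(4)/(-21) = +0.1905; T[1,1] = 0.
  T[0,:] = [+0.0000  +0.2174  -0.0870  +0.2174]
  T[1,:] = [+0.2381  +0.0000  +0.1905  +0.0952]
  T[2,:] = [-0.3333  +0.4444  +0.0000  -0.4444]
  T[3,:] = [-1.0000  -0.3333  -0.3333  +0.0000]
|λ(T)| sorted: 0.5334, 0.3964, 0.3964, 0.3569.
ρ = 0.5334; 0.5334 < 1: convergent.

yes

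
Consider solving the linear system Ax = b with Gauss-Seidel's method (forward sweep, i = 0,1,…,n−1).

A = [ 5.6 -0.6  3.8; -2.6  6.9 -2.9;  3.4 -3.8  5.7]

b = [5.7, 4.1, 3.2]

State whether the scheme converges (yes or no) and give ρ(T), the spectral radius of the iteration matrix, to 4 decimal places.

yes, ρ = 0.5013

Let D = diag(5.6, 6.9, 5.7); L, U the strict triangles.
T_GS = -(D+L)⁻¹U: row 0 first, T[0,1] = -(-0.6)/(5.6) = +0.1071; later rows by forward substitution.
  T[0,:] = [+0.0000, +0.1071, -0.6786]
  T[1,:] = [+0.0000, +0.0404, +0.1646]
  T[2,:] = [+0.0000, -0.0370, +0.5145]
|eigenvalues of T|: 0.5013, 0.0536, 0.0000.
ρ = 0.5013; 0.5013 < 1: convergent.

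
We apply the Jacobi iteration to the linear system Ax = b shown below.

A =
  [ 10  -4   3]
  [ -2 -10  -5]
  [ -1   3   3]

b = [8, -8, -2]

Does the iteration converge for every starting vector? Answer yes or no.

Diagonal D = diag(10, -10, 3); L, U strict lower/upper.
Jacobi T = -D⁻¹(L+U): T[1,0] = -(-2)/(-10) = -0.2000; T[1,1] = 0.
  T[0,:] = [+0.0000  +0.4000  -0.3000]
  T[1,:] = [-0.2000  +0.0000  -0.5000]
  T[2,:] = [+0.3333  -1.0000  +0.0000]
|eigenvalues of T|: 0.7066, 0.4234, 0.4234.
ρ = 0.7066; 0.7066 < 1 ⇒ converges.

yes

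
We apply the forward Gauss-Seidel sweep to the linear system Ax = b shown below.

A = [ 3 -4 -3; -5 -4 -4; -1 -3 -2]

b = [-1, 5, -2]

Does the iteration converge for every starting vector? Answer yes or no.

no

Write A = D+L+U with D = diag(3, -4, -2).
GS T = -(D+L)⁻¹U: row 0 first, T[0,2] = -(-3)/(3) = +1.0000; later rows by forward substitution.
  T[0,:] = [+0.0000, +1.3333, +1.0000]
  T[1,:] = [+0.0000, -1.6667, -2.2500]
  T[2,:] = [+0.0000, +1.8333, +2.8750]
|roots of det(T-λI)|: 1.6199, 0.4116, 0.0000.
ρ = 1.6199; 1.6199 > 1 ⇒ diverges.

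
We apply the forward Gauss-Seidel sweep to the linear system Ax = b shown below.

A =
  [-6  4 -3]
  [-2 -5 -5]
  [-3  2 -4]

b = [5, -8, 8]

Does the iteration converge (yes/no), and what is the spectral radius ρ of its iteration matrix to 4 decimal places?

Split A = D + L + U, D = diag(-6, -5, -4).
Gauss-Seidel: T = -(D+L)⁻¹U, row 0 first, T[0,2] = -(-3)/(-6) = -0.5000; later rows by forward substitution.
  T[0,:] = [+0.0000 +0.6667 -0.5000]
  T[1,:] = [+0.0000 -0.2667 -0.8000]
  T[2,:] = [+0.0000 -0.6333 -0.0250]
eigenvalue magnitudes: 0.8678, 0.5762, 0.0000.
ρ = 0.8678; 0.8678 < 1: convergent.

yes, ρ = 0.8678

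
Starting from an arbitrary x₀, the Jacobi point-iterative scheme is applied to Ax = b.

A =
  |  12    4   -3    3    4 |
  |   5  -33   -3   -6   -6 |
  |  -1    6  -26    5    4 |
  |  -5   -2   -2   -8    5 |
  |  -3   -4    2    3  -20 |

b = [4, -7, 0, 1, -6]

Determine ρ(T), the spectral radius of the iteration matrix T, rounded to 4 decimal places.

0.6073

Write A = D+L+U with D = diag(12, -33, -26, -8, -20).
Jacobi T = -D⁻¹(L+U): T[2,0] = -(-1)/(-26) = -0.0385; T[2,2] = 0.
  T[0,:] = [+0.0000 -0.3333 +0.2500 -0.2500 -0.3333]
  T[1,:] = [+0.1515 +0.0000 -0.0909 -0.1818 -0.1818]
  T[2,:] = [-0.0385 +0.2308 +0.0000 +0.1923 +0.1538]
  T[3,:] = [-0.6250 -0.2500 -0.2500 +0.0000 +0.6250]
  T[4,:] = [-0.1500 -0.2000 +0.1000 +0.1500 +0.0000]
|eigenvalues of T|: 0.6073, 0.4302, 0.1587, 0.1472, 0.1472.
ρ = 0.6073; 0.6073 < 1 ⇒ converges.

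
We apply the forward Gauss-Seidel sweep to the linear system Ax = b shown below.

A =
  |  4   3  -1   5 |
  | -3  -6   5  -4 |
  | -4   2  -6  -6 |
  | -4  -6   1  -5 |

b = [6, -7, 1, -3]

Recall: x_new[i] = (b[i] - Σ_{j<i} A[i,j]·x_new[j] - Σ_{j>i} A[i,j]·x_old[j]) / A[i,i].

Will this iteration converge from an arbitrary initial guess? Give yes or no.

no

Let D = diag(4, -6, -6, -5); L, U the strict triangles.
GS T = -(D+L)⁻¹U: row 0 first, T[0,2] = -(-1)/(4) = +0.2500; later rows by forward substitution.
  T[0,:] = [+0.0000 -0.7500 +0.2500 -1.2500]
  T[1,:] = [+0.0000 +0.3750 +0.7083 -0.0417]
  T[2,:] = [+0.0000 +0.6250 +0.0694 -0.1806]
  T[3,:] = [+0.0000 +0.2750 -1.0361 +1.0139]
|eigenvalues of T|: 1.2529, 0.7428, 0.5373, 0.0000.
ρ = 1.2529; 1.2529 > 1: divergent.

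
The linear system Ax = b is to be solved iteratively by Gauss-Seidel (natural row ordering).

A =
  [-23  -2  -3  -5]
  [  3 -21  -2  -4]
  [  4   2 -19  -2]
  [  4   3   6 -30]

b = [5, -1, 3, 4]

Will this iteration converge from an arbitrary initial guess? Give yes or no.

Diagonal D = diag(-23, -21, -19, -30); L, U strict lower/upper.
T_GS = -(D+L)⁻¹U: row 0 first, T[0,2] = -(-3)/(-23) = -0.1304; later rows by forward substitution.
  T[0,:] = [+0.0000 -0.0870 -0.1304 -0.2174]
  T[1,:] = [+0.0000 -0.0124 -0.1139 -0.2215]
  T[2,:] = [+0.0000 -0.0196 -0.0394 -0.1743]
  T[3,:] = [+0.0000 -0.0168 -0.0367 -0.0860]
moduli |λ_i(T)| = 0.1820, 0.0253, 0.0253, 0.0000.
spectral radius ρ = 0.1820; 0.1820 < 1, so it converges for any x₀.

yes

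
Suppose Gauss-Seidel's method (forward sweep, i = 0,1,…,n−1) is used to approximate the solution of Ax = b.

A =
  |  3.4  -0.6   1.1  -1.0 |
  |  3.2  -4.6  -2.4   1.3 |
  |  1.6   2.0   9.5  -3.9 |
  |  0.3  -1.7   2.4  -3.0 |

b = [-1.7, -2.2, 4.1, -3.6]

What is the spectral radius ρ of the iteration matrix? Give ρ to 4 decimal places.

Split A = D + L + U, D = diag(3.4, -4.6, 9.5, -3).
Gauss-Seidel: T = -(D+L)⁻¹U, row 0 first, T[0,3] = -(-1)/(3.4) = +0.2941; later rows by forward substitution.
  T[0,:] = [+0.0000, +0.1765, -0.3235, +0.2941]
  T[1,:] = [+0.0000, +0.1228, -0.7468, +0.4872]
  T[2,:] = [+0.0000, -0.0556, +0.2117, +0.2584]
  T[3,:] = [+0.0000, -0.0964, +0.5602, -0.0399]
|eigenvalues of T|: 0.5230, 0.2566, 0.0282, 0.0000.
ρ(T) = max|λ| = 0.5230; 0.5230 < 1: convergent.

0.5230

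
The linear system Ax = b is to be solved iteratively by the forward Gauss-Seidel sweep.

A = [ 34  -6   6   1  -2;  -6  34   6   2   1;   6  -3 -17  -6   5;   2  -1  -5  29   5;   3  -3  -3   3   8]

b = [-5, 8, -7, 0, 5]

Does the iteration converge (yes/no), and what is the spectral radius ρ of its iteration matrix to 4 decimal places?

A = D + L + U where D = diag(34, 34, -17, 29, 8).
T_GS = -(D+L)⁻¹U: row 0 first, T[0,1] = -(-6)/(34) = +0.1765; later rows by forward substitution.
  T[0,:] = [+0.0000  +0.1765  -0.1765  -0.0294  +0.0588]
  T[1,:] = [+0.0000  +0.0311  -0.2076  -0.0640  -0.0190]
  T[2,:] = [+0.0000  +0.0568  -0.0256  -0.3520  +0.3182]
  T[3,:] = [+0.0000  -0.0013  +0.0006  -0.0609  -0.1223]
  T[4,:] = [+0.0000  -0.0327  -0.0215  -0.1222  +0.1360]
eigenvalue magnitudes: 0.2125, 0.1542, 0.1542, 0.1406, 0.0000.
ρ = 0.2125; 0.2125 < 1 ⇒ converges.

yes, ρ = 0.2125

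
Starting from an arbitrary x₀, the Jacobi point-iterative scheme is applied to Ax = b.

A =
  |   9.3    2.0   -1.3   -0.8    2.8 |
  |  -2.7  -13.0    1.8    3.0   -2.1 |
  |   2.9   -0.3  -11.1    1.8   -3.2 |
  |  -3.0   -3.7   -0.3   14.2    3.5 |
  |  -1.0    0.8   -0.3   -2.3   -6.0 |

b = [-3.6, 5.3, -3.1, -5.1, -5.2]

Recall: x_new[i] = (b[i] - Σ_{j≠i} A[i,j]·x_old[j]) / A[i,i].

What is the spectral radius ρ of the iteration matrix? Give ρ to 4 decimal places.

0.5350

A = D + L + U where D = diag(9.3, -13, -11.1, 14.2, -6).
Jacobi T = -D⁻¹(L+U): T[3,2] = -(-0.3)/(14.2) = +0.0211; T[3,3] = 0.
  T[0,:] = [+0.0000, -0.2151, +0.1398, +0.0860, -0.3011]
  T[1,:] = [-0.2077, +0.0000, +0.1385, +0.2308, -0.1615]
  T[2,:] = [+0.2613, -0.0270, +0.0000, +0.1622, -0.2883]
  T[3,:] = [+0.2113, +0.2606, +0.0211, +0.0000, -0.2465]
  T[4,:] = [-0.1667, +0.1333, -0.0500, -0.3833, +0.0000]
eigenvalue magnitudes: 0.5350, 0.3870, 0.3870, 0.2656, 0.0719.
spectral radius ρ = 0.5350; 0.5350 < 1: convergent.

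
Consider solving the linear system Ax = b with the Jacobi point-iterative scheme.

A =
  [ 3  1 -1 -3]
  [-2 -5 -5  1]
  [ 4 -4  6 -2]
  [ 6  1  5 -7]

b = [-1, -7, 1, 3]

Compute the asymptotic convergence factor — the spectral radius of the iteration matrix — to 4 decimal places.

Split A = D + L + U, D = diag(3, -5, 6, -7).
Jacobi T = -D⁻¹(L+U): T[1,0] = -(-2)/(-5) = -0.4000; T[1,1] = 0.
  T[0,:] = [+0.0000 -0.3333 +0.3333 +1.0000]
  T[1,:] = [-0.4000 +0.0000 -1.0000 +0.2000]
  T[2,:] = [-0.6667 +0.6667 +0.0000 +0.3333]
  T[3,:] = [+0.8571 +0.1429 +0.7143 +0.0000]
|λ(T)| sorted: 1.1955, 0.8466, 0.8466, 0.7114.
ρ = 1.1955; 1.1955 > 1, so it fails to converge.

1.1955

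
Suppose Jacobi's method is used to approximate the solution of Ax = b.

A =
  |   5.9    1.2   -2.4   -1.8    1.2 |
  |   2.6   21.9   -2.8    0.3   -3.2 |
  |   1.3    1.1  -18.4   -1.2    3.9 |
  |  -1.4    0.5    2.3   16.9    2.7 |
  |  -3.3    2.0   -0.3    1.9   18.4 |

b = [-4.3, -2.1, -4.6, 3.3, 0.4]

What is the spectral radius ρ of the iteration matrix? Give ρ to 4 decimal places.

A = D + L + U where D = diag(5.9, 21.9, -18.4, 16.9, 18.4).
Jacobi: T = -D⁻¹(L+U), T[0,2] = -(-2.4)/(5.9) = +0.4068; T[0,0] = 0.
  T[0,:] = [+0.0000  -0.2034  +0.4068  +0.3051  -0.2034]
  T[1,:] = [-0.1187  +0.0000  +0.1279  -0.0137  +0.1461]
  T[2,:] = [+0.0707  +0.0598  +0.0000  -0.0652  +0.2120]
  T[3,:] = [+0.0828  -0.0296  -0.1361  +0.0000  -0.1598]
  T[4,:] = [+0.1793  -0.1087  +0.0163  -0.1033  +0.0000]
moduli |λ_i(T)| = 0.2762, 0.2241, 0.2241, 0.0684, 0.0684.
ρ = 0.2762; 0.2762 < 1, so it converges for any x₀.

0.2762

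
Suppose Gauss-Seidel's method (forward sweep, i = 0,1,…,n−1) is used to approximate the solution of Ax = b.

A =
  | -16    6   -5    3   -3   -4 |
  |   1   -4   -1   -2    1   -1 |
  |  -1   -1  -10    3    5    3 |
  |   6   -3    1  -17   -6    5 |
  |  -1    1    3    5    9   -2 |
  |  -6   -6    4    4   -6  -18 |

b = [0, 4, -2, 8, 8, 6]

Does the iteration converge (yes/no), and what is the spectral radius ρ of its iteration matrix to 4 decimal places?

yes, ρ = 0.7167

Split A = D + L + U, D = diag(-16, -4, -10, -17, 9, -18).
Gauss-Seidel: T = -(D+L)⁻¹U, row 0 first, T[0,2] = -(-5)/(-16) = -0.3125; later rows by forward substitution.
  T[0,:] = [+0.0000, +0.3750, -0.3125, +0.1875, -0.1875, -0.2500]
  T[1,:] = [+0.0000, +0.0938, -0.3281, -0.4531, +0.2031, -0.3125]
  T[2,:] = [+0.0000, -0.0469, +0.0641, +0.3266, +0.4984, +0.3563]
  T[3,:] = [+0.0000, +0.1131, -0.0486, +0.1653, -0.4256, +0.2820]
  T[4,:] = [+0.0000, -0.0159, +0.0074, -0.1295, +0.0269, -0.0462]
  T[5,:] = [+0.0000, -0.1362, +0.2145, +0.2410, +0.0020, +0.3447]
|eigenvalues of T|: 0.7167, 0.2181, 0.1731, 0.1649, 0.1649, 0.0000.
ρ = 0.7167; 0.7167 < 1: convergent.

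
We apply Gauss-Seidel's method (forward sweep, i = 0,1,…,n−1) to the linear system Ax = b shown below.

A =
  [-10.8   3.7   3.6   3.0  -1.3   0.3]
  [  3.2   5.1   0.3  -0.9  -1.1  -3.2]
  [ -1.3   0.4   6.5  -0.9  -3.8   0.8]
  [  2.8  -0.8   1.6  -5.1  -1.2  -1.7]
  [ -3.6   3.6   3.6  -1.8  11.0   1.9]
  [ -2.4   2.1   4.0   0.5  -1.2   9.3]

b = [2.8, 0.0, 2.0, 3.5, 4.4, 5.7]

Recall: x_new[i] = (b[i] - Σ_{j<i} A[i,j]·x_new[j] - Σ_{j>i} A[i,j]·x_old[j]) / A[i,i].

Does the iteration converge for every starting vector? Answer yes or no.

A = D + L + U where D = diag(-10.8, 5.1, 6.5, -5.1, 11, 9.3).
GS T = -(D+L)⁻¹U: row 0 first, T[0,1] = -(3.7)/(-10.8) = +0.3426; later rows by forward substitution.
  T[0,:] = [+0.0000, +0.3426, +0.3333, +0.2778, -0.1204, +0.0278]
  T[1,:] = [+0.0000, -0.2150, -0.2680, +0.0022, +0.2912, +0.6100]
  T[2,:] = [+0.0000, +0.0817, +0.0832, +0.1939, +0.5426, -0.1551]
  T[3,:] = [+0.0000, +0.2475, +0.2511, +0.2130, -0.1768, -0.4624]
  T[4,:] = [+0.0000, +0.1962, +0.2107, +0.0616, -0.3412, -0.3882]
  T[5,:] = [+0.0000, +0.1138, +0.1244, -0.0157, -0.3647, -0.0891]
|eigenvalues of T|: 0.9104, 0.3880, 0.1282, 0.0254, 0.0254, 0.0000.
ρ(T) = max|λ| = 0.9104; 0.9104 < 1, so it converges for any x₀.

yes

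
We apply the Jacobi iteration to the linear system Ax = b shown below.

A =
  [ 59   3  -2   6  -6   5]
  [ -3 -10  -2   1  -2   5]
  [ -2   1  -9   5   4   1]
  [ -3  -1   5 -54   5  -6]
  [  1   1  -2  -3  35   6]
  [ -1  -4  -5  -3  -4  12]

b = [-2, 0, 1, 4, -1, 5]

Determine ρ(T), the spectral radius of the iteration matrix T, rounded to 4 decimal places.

0.4512

A = D + L + U where D = diag(59, -10, -9, -54, 35, 12).
Jacobi: T = -D⁻¹(L+U), T[5,3] = -(-3)/(12) = +0.2500; T[5,5] = 0.
  T[0,:] = [+0.0000, -0.0508, +0.0339, -0.1017, +0.1017, -0.0847]
  T[1,:] = [-0.3000, +0.0000, -0.2000, +0.1000, -0.2000, +0.5000]
  T[2,:] = [-0.2222, +0.1111, +0.0000, +0.5556, +0.4444, +0.1111]
  T[3,:] = [-0.0556, -0.0185, +0.0926, +0.0000, +0.0926, -0.1111]
  T[4,:] = [-0.0286, -0.0286, +0.0571, +0.0857, +0.0000, -0.1714]
  T[5,:] = [+0.0833, +0.3333, +0.4167, +0.2500, +0.3333, +0.0000]
|eigenvalues of T|: 0.4512, 0.3147, 0.3147, 0.1720, 0.0625, 0.0356.
ρ(T) = max|λ| = 0.4512; 0.4512 < 1: convergent.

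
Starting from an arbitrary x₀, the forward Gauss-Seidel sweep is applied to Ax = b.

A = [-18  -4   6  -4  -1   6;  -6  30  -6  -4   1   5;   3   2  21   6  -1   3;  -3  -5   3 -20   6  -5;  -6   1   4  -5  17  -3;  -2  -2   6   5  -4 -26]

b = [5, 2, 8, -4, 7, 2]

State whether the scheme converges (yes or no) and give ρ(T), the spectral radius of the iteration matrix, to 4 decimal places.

Write A = D+L+U with D = diag(-18, 30, 21, -20, 17, -26).
T_GS = -(D+L)⁻¹U: row 0 first, T[0,2] = -(6)/(-18) = +0.3333; later rows by forward substitution.
  T[0,:] = [+0.0000 -0.2222 +0.3333 -0.2222 -0.0556 +0.3333]
  T[1,:] = [+0.0000 -0.0444 +0.2667 +0.0889 -0.0444 -0.1000]
  T[2,:] = [+0.0000 +0.0360 -0.0730 -0.2624 +0.0598 -0.1810]
  T[3,:] = [+0.0000 +0.0498 -0.1276 -0.0283 +0.3284 -0.3021]
  T[4,:] = [+0.0000 -0.0696 +0.0816 -0.0302 +0.0655 +0.2537]
  T[5,:] = [+0.0000 +0.0491 -0.1001 -0.0511 +0.0746 -0.1568]
|λ(T)| sorted: 0.5086, 0.1825, 0.1825, 0.1259, 0.0242, 0.0000.
spectral radius ρ = 0.5086; 0.5086 < 1, so it converges for any x₀.

yes, ρ = 0.5086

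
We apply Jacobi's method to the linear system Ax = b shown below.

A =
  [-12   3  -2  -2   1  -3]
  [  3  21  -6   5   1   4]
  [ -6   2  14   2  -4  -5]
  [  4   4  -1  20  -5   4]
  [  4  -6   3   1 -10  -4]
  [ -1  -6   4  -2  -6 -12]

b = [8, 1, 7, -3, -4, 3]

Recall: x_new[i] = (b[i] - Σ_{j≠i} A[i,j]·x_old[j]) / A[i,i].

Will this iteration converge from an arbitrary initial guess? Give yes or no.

yes

Write A = D+L+U with D = diag(-12, 21, 14, 20, -10, -12).
Jacobi T = -D⁻¹(L+U): T[4,5] = -(-4)/(-10) = -0.4000; T[4,4] = 0.
  T[0,:] = [+0.0000  +0.2500  -0.1667  -0.1667  +0.0833  -0.2500]
  T[1,:] = [-0.1429  +0.0000  +0.2857  -0.2381  -0.0476  -0.1905]
  T[2,:] = [+0.4286  -0.1429  +0.0000  -0.1429  +0.2857  +0.3571]
  T[3,:] = [-0.2000  -0.2000  +0.0500  +0.0000  +0.2500  -0.2000]
  T[4,:] = [+0.4000  -0.6000  +0.3000  +0.1000  +0.0000  -0.4000]
  T[5,:] = [-0.0833  -0.5000  +0.3333  -0.1667  -0.5000  +0.0000]
|eigenvalues of T|: 0.9097, 0.6196, 0.4316, 0.4316, 0.3611, 0.3200.
ρ = 0.9097; 0.9097 < 1 ⇒ converges.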